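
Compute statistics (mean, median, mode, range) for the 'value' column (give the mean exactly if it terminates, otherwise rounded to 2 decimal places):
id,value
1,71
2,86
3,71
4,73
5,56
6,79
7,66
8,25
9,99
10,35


Data: [71, 86, 71, 73, 56, 79, 66, 25, 99, 35]
Count: 10
Sum: 661
Mean: 661/10 = 66.1
Sorted: [25, 35, 56, 66, 71, 71, 73, 79, 86, 99]
Median: 71.0
Mode: 71 (2 times)
Range: 99 - 25 = 74
Min: 25, Max: 99

mean=66.1, median=71.0, mode=71, range=74


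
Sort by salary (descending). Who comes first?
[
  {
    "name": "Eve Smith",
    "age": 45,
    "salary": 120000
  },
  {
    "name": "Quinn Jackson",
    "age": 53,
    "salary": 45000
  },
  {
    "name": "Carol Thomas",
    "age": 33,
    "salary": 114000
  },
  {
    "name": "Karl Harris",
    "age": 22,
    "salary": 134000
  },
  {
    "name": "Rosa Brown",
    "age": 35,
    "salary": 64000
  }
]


Sort by: salary (descending)

Sorted order:
  1. Karl Harris (salary = 134000)
  2. Eve Smith (salary = 120000)
  3. Carol Thomas (salary = 114000)
  4. Rosa Brown (salary = 64000)
  5. Quinn Jackson (salary = 45000)

First: Karl Harris

Karl Harris


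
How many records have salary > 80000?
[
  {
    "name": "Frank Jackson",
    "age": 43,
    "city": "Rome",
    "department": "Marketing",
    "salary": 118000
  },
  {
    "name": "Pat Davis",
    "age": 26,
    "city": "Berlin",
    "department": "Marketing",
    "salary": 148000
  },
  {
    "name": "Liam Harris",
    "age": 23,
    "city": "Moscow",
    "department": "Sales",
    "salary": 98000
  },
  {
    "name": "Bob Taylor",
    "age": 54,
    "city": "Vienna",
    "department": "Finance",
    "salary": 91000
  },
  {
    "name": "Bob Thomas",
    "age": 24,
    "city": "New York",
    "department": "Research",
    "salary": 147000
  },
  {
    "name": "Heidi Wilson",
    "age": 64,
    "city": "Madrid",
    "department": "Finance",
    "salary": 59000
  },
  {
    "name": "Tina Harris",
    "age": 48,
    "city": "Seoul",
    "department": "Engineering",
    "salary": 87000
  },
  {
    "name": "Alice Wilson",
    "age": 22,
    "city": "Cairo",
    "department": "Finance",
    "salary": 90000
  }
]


Data: 8 records
Condition: salary > 80000

Checking each record:
  Frank Jackson: 118000 MATCH
  Pat Davis: 148000 MATCH
  Liam Harris: 98000 MATCH
  Bob Taylor: 91000 MATCH
  Bob Thomas: 147000 MATCH
  Heidi Wilson: 59000
  Tina Harris: 87000 MATCH
  Alice Wilson: 90000 MATCH

Count: 7

7


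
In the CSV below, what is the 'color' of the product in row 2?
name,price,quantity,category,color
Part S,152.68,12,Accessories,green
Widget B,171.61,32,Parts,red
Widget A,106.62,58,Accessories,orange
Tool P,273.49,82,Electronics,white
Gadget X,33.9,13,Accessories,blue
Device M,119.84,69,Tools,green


Query: Row 2 ('Widget B'), column 'color'
Value: red

red


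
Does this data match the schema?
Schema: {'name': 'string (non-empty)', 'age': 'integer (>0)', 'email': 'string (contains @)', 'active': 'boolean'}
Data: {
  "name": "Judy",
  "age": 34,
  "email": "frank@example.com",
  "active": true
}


Validating each field against schema:
  name: OK (non-empty string)
  age: OK (positive integer)
  email: OK (string with @)
  active: OK (boolean)

Result: VALID

VALID


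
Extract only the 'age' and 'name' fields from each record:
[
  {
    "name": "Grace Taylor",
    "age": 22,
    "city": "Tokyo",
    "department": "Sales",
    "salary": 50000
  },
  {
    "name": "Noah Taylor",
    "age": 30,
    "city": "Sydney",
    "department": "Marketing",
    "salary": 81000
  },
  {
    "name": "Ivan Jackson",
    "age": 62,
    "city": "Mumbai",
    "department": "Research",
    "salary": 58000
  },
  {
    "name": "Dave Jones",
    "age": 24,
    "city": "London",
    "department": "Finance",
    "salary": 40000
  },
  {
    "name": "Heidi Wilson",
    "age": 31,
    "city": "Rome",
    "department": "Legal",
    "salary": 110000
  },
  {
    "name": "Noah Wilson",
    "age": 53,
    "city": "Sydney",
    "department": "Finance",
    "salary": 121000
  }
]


Original: 6 records with fields: name, age, city, department, salary
Keep: ['age', 'name']
Drop: ['city', 'department', 'salary']
Result: 6 records, 2 fields each

[
  {
    "age": 22,
    "name": "Grace Taylor"
  },
  {
    "age": 30,
    "name": "Noah Taylor"
  },
  {
    "age": 62,
    "name": "Ivan Jackson"
  },
  {
    "age": 24,
    "name": "Dave Jones"
  },
  {
    "age": 31,
    "name": "Heidi Wilson"
  },
  {
    "age": 53,
    "name": "Noah Wilson"
  }
]


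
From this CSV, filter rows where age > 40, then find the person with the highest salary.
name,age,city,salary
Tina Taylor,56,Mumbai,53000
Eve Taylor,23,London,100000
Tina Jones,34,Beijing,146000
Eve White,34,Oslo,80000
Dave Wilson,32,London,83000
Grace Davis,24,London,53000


Filter: age > 40
Sort by: salary (descending)

Filtered records (1):
  Tina Taylor, age 56, salary $53000

Highest salary: Tina Taylor ($53000)

Tina Taylor


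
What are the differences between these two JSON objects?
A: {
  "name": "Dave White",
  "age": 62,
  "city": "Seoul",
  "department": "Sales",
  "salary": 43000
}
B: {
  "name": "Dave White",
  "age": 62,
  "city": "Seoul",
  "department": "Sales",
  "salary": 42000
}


Comparing each field (in key order):
  name: same
  age: same
  city: same
  department: same
  salary: DIFFERENT
Differences:
  salary: 43000 -> 42000

1 field(s) changed

1 change: salary


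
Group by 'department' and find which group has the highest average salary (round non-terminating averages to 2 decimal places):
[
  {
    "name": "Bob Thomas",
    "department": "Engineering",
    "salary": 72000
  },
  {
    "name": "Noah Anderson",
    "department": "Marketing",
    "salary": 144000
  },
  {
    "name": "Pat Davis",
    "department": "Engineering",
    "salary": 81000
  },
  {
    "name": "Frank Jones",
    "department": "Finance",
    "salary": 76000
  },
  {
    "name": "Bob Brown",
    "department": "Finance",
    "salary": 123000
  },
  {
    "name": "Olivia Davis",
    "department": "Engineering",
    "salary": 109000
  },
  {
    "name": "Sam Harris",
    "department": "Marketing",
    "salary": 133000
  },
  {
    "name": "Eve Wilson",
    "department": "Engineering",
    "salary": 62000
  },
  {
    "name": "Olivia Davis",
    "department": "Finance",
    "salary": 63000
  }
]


Group by: department

Groups:
  Engineering: 4 people, avg salary = 324000/4 = $81000
  Finance: 3 people, avg salary = 262000/3 ≈ $87333.33
  Marketing: 2 people, avg salary = 277000/2 = $138500

Highest average salary: Marketing ($138500)

Marketing ($138500)


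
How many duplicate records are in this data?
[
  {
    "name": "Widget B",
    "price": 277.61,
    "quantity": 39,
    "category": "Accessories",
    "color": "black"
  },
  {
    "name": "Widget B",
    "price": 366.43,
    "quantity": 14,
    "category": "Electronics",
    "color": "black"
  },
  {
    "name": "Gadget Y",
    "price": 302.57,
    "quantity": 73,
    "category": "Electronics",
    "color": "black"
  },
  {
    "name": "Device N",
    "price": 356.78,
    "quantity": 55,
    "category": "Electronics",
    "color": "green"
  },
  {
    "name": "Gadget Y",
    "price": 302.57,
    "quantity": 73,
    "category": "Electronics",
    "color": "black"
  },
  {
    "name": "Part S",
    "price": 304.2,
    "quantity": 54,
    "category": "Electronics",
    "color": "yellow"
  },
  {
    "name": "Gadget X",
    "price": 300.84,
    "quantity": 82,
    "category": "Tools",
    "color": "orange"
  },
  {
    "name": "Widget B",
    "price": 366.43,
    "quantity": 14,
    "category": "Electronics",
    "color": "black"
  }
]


Checking 8 records for duplicates:

  Row 1: Widget B ($277.61, qty 39)
  Row 2: Widget B ($366.43, qty 14)
  Row 3: Gadget Y ($302.57, qty 73)
  Row 4: Device N ($356.78, qty 55)
  Row 5: Gadget Y ($302.57, qty 73) <-- DUPLICATE
  Row 6: Part S ($304.2, qty 54)
  Row 7: Gadget X ($300.84, qty 82)
  Row 8: Widget B ($366.43, qty 14) <-- DUPLICATE

Duplicates found: 2
Unique records: 6

2 duplicates, 6 unique


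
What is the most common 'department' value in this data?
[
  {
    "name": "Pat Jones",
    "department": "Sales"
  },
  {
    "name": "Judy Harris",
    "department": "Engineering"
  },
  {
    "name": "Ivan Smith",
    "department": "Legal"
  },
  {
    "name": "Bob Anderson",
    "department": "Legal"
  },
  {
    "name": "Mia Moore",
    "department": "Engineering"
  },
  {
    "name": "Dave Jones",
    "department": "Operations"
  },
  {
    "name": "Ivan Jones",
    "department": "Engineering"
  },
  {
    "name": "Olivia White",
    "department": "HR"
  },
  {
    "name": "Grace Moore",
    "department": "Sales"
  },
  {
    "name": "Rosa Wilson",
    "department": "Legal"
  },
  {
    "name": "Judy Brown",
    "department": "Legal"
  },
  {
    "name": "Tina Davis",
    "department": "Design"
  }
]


Counting 'department' values across 12 records:

  Legal: 4 ####
  Engineering: 3 ###
  Sales: 2 ##
  Operations: 1 #
  HR: 1 #
  Design: 1 #

Most common: Legal (4 times)

Legal (4 times)


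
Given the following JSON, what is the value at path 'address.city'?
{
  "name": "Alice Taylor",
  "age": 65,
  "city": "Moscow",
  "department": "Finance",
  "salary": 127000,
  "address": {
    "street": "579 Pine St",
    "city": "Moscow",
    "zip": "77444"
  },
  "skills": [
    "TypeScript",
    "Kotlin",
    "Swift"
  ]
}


Query: address.city
Path: address -> city
Value: Moscow

Moscow


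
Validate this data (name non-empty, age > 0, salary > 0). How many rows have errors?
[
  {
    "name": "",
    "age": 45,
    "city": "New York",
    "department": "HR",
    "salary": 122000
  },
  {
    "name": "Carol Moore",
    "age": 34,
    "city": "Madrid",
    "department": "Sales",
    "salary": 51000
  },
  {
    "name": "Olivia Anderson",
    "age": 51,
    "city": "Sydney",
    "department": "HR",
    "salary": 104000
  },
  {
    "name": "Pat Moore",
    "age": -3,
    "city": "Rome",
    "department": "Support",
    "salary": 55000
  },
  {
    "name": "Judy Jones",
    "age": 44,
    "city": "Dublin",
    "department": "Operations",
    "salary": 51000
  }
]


Validating 5 records:
Rules: name non-empty, age > 0, salary > 0

  Row 1 (???): empty name
  Row 2 (Carol Moore): OK
  Row 3 (Olivia Anderson): OK
  Row 4 (Pat Moore): negative age: -3
  Row 5 (Judy Jones): OK

Total errors: 2

2 errors


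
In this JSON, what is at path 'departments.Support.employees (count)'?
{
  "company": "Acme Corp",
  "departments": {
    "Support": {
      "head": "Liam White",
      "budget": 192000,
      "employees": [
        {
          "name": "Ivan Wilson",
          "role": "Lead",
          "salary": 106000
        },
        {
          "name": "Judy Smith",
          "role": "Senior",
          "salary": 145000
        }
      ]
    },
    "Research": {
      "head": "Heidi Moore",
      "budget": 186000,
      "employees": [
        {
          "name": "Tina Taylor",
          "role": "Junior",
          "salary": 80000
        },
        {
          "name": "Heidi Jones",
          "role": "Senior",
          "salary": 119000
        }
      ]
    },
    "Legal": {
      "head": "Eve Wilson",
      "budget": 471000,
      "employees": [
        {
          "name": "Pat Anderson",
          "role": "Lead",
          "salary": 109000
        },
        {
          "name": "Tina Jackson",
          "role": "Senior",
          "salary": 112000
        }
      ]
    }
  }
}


Path: departments.Support.employees (count)

Navigate:
  -> departments
  -> Support
  -> employees (array, length 2)

2


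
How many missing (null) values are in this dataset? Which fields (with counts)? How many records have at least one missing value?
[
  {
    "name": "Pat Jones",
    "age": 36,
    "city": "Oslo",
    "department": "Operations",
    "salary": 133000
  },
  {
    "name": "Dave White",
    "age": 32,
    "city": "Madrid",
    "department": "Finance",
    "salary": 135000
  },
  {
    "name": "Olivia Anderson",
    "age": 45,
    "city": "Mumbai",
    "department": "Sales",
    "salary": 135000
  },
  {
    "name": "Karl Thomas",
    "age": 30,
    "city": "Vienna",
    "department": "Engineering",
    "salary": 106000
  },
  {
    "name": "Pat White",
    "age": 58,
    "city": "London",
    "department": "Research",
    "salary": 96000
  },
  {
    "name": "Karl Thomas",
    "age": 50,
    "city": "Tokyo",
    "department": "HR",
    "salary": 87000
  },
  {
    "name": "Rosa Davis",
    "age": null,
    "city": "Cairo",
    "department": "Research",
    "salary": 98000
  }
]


Checking for missing (null) values in 7 records:

  Pat Jones: complete
  Dave White: complete
  Olivia Anderson: complete
  Karl Thomas: complete
  Pat White: complete
  Karl Thomas: complete
  Rosa Davis: age

Per field:
  name: 0 missing
  age: 1 missing
  city: 0 missing
  department: 0 missing
  salary: 0 missing

Total missing values: 1
Records with any missing: 1

1 missing values (age: 1); 1 incomplete records


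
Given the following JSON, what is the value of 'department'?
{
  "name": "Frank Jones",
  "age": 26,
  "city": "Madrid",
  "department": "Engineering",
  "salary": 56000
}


Looking up field 'department'
Value: Engineering

Engineering


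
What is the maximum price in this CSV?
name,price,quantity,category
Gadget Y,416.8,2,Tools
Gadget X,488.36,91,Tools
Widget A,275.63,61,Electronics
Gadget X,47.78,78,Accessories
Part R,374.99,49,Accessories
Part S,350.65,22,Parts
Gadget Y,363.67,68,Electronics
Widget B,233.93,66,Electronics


Computing maximum price:
Values: [416.8, 488.36, 275.63, 47.78, 374.99, 350.65, 363.67, 233.93]
Max = 488.36

488.36


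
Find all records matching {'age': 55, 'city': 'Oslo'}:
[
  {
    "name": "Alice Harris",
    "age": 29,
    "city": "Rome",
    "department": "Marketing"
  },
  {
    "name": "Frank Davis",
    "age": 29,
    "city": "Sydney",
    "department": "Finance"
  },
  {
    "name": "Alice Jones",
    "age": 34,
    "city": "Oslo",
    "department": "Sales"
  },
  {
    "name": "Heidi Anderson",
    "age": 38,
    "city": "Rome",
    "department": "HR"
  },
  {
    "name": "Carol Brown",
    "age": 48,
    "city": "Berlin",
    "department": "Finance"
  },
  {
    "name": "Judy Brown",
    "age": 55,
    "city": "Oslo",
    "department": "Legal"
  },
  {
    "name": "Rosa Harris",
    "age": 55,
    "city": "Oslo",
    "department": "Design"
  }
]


Search criteria: {'age': 55, 'city': 'Oslo'}

Checking 7 records:
  Alice Harris: {age: 29, city: Rome}
  Frank Davis: {age: 29, city: Sydney}
  Alice Jones: {age: 34, city: Oslo}
  Heidi Anderson: {age: 38, city: Rome}
  Carol Brown: {age: 48, city: Berlin}
  Judy Brown: {age: 55, city: Oslo} <-- MATCH
  Rosa Harris: {age: 55, city: Oslo} <-- MATCH

Matches: ["Judy Brown", "Rosa Harris"]

["Judy Brown", "Rosa Harris"]


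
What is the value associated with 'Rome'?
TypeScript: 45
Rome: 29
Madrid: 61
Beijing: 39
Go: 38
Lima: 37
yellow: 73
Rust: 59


Looking up key 'Rome'
Value: 29

29


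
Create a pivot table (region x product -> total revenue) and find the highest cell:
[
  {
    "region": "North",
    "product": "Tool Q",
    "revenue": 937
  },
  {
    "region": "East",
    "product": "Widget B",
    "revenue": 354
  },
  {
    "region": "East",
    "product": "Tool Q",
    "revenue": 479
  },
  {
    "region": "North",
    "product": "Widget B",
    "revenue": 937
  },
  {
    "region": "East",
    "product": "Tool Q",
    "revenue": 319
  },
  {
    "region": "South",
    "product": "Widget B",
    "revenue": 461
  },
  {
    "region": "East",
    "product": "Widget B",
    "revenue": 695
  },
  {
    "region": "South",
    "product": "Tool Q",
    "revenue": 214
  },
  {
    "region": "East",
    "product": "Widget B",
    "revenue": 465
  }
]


Pivot: region (rows) x product (columns) -> total revenue

     Tool Q        Widget B    
East           798          1514  
North          937           937  
South          214           461  

Highest: East / Widget B = $1514

East / Widget B = $1514


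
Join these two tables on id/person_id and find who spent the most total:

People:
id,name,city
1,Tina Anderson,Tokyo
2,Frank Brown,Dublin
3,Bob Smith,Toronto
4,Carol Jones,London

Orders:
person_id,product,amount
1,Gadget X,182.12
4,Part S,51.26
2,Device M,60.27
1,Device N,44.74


Join on: people.id = orders.person_id

Joined rows:
  Tina Anderson (Tokyo) bought Gadget X for $182.12
  Carol Jones (London) bought Part S for $51.26
  Frank Brown (Dublin) bought Device M for $60.27
  Tina Anderson (Tokyo) bought Device N for $44.74

Total per person:
  Tina Anderson: $226.86
  Frank Brown: $60.27
  Carol Jones: $51.26

Top spender: Tina Anderson ($226.86)

Tina Anderson ($226.86)


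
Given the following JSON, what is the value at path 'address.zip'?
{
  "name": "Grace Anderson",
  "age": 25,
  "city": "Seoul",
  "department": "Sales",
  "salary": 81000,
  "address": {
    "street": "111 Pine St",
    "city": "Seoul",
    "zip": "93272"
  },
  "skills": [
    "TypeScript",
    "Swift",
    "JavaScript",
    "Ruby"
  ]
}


Query: address.zip
Path: address -> zip
Value: 93272

93272


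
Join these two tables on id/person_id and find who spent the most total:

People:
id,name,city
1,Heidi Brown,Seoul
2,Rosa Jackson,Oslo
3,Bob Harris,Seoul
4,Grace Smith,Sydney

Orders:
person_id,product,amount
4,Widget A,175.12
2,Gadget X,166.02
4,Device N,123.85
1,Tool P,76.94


Join on: people.id = orders.person_id

Joined rows:
  Grace Smith (Sydney) bought Widget A for $175.12
  Rosa Jackson (Oslo) bought Gadget X for $166.02
  Grace Smith (Sydney) bought Device N for $123.85
  Heidi Brown (Seoul) bought Tool P for $76.94

Total per person:
  Grace Smith: $298.97
  Rosa Jackson: $166.02
  Heidi Brown: $76.94

Top spender: Grace Smith ($298.97)

Grace Smith ($298.97)


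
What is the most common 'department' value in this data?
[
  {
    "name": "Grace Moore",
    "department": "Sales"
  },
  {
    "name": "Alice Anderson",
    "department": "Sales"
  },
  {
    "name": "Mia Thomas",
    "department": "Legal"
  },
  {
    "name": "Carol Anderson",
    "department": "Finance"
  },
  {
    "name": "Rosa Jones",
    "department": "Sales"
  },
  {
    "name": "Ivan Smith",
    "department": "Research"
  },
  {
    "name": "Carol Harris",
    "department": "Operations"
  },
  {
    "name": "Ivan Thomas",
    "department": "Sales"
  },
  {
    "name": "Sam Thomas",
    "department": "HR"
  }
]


Counting 'department' values across 9 records:

  Sales: 4 ####
  Legal: 1 #
  Finance: 1 #
  Research: 1 #
  Operations: 1 #
  HR: 1 #

Most common: Sales (4 times)

Sales (4 times)


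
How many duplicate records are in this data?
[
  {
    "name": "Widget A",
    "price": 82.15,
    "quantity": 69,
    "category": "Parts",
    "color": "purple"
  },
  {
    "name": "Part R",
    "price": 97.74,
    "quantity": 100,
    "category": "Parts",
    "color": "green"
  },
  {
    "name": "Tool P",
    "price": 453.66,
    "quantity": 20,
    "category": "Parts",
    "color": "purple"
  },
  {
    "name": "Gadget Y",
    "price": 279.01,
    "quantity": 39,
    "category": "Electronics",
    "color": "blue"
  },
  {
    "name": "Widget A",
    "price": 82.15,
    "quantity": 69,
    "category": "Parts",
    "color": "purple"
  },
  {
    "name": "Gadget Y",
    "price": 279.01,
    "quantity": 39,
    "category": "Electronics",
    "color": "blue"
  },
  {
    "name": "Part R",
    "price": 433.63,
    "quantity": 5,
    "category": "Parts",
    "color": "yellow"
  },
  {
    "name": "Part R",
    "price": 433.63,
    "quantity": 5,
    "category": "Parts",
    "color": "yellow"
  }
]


Checking 8 records for duplicates:

  Row 1: Widget A ($82.15, qty 69)
  Row 2: Part R ($97.74, qty 100)
  Row 3: Tool P ($453.66, qty 20)
  Row 4: Gadget Y ($279.01, qty 39)
  Row 5: Widget A ($82.15, qty 69) <-- DUPLICATE
  Row 6: Gadget Y ($279.01, qty 39) <-- DUPLICATE
  Row 7: Part R ($433.63, qty 5)
  Row 8: Part R ($433.63, qty 5) <-- DUPLICATE

Duplicates found: 3
Unique records: 5

3 duplicates, 5 unique


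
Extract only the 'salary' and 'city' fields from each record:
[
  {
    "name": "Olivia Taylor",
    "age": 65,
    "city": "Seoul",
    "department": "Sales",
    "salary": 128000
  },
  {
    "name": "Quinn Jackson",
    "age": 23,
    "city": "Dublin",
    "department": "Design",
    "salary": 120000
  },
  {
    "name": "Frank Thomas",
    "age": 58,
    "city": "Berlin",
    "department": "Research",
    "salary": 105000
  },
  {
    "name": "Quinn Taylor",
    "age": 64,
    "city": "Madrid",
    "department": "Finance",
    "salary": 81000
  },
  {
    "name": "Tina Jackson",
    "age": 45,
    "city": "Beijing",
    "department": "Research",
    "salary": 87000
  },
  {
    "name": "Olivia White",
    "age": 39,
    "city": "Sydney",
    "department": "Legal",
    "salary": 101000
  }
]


Original: 6 records with fields: name, age, city, department, salary
Keep: ['salary', 'city']
Drop: ['name', 'age', 'department']
Result: 6 records, 2 fields each

[
  {
    "salary": 128000,
    "city": "Seoul"
  },
  {
    "salary": 120000,
    "city": "Dublin"
  },
  {
    "salary": 105000,
    "city": "Berlin"
  },
  {
    "salary": 81000,
    "city": "Madrid"
  },
  {
    "salary": 87000,
    "city": "Beijing"
  },
  {
    "salary": 101000,
    "city": "Sydney"
  }
]


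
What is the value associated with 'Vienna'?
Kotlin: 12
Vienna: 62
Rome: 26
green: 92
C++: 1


Looking up key 'Vienna'
Value: 62

62


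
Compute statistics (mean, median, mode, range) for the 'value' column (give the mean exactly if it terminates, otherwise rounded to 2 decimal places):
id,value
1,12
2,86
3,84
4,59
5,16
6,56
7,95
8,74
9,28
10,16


Data: [12, 86, 84, 59, 16, 56, 95, 74, 28, 16]
Count: 10
Sum: 526
Mean: 526/10 = 52.6
Sorted: [12, 16, 16, 28, 56, 59, 74, 84, 86, 95]
Median: 57.5
Mode: 16 (2 times)
Range: 95 - 12 = 83
Min: 12, Max: 95

mean=52.6, median=57.5, mode=16, range=83


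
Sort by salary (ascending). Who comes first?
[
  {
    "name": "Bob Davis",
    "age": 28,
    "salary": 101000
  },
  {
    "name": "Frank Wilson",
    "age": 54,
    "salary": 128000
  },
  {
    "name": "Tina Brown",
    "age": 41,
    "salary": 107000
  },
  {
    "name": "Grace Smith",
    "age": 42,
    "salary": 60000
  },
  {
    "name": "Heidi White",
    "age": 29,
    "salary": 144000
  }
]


Sort by: salary (ascending)

Sorted order:
  1. Grace Smith (salary = 60000)
  2. Bob Davis (salary = 101000)
  3. Tina Brown (salary = 107000)
  4. Frank Wilson (salary = 128000)
  5. Heidi White (salary = 144000)

First: Grace Smith

Grace Smith


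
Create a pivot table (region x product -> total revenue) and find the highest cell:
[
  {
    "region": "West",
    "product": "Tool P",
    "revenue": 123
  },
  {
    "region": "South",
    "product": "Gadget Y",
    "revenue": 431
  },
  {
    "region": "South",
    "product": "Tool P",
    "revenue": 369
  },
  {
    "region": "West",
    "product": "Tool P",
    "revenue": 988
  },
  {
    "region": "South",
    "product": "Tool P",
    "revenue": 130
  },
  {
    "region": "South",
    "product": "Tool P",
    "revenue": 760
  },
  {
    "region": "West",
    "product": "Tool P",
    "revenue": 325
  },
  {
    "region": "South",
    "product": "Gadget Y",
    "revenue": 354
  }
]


Pivot: region (rows) x product (columns) -> total revenue

     Gadget Y      Tool P      
South          785          1259  
West             0          1436  

Highest: West / Tool P = $1436

West / Tool P = $1436


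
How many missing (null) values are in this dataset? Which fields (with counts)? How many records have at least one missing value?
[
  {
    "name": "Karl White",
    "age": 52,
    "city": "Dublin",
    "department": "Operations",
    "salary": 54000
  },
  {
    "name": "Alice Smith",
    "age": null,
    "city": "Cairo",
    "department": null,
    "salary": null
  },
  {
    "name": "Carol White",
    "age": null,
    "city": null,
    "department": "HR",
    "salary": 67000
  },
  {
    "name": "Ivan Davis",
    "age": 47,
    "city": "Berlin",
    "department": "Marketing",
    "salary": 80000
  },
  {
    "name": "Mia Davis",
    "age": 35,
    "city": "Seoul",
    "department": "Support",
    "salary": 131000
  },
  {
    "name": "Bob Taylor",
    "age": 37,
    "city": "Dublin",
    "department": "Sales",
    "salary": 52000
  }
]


Checking for missing (null) values in 6 records:

  Karl White: complete
  Alice Smith: age, department, salary
  Carol White: age, city
  Ivan Davis: complete
  Mia Davis: complete
  Bob Taylor: complete

Per field:
  name: 0 missing
  age: 2 missing
  city: 1 missing
  department: 1 missing
  salary: 1 missing

Total missing values: 5
Records with any missing: 2

5 missing values (age: 2, city: 1, department: 1, salary: 1); 2 incomplete records


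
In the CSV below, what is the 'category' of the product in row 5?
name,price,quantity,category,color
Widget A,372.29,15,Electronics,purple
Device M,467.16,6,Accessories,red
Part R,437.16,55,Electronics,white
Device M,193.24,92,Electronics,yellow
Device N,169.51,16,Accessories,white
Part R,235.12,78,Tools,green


Query: Row 5 ('Device N'), column 'category'
Value: Accessories

Accessories


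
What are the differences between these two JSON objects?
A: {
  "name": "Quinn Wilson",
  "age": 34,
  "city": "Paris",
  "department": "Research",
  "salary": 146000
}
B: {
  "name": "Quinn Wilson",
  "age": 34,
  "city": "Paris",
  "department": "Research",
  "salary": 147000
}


Comparing each field (in key order):
  name: same
  age: same
  city: same
  department: same
  salary: DIFFERENT
Differences:
  salary: 146000 -> 147000

1 field(s) changed

1 change: salary


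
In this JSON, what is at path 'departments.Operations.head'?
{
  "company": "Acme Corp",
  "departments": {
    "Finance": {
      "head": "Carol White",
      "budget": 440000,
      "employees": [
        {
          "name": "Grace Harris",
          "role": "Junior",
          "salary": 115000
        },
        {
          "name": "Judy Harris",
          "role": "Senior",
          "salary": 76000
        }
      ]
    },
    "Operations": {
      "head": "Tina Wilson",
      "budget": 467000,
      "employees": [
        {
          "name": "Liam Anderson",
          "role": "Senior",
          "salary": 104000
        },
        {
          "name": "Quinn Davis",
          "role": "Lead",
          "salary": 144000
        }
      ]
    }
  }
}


Path: departments.Operations.head

Navigate:
  -> departments
  -> Operations
  -> head = 'Tina Wilson'

Tina Wilson


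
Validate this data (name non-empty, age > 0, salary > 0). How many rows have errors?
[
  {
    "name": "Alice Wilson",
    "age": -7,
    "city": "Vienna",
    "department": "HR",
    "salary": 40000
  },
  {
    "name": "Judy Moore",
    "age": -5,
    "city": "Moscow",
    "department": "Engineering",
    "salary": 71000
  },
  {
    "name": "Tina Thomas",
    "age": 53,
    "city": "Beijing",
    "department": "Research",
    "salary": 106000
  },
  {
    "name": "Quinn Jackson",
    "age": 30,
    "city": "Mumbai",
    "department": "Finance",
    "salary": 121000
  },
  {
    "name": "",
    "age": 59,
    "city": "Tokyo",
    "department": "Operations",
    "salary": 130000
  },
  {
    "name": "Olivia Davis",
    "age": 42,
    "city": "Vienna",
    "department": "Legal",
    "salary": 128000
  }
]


Validating 6 records:
Rules: name non-empty, age > 0, salary > 0

  Row 1 (Alice Wilson): negative age: -7
  Row 2 (Judy Moore): negative age: -5
  Row 3 (Tina Thomas): OK
  Row 4 (Quinn Jackson): OK
  Row 5 (???): empty name
  Row 6 (Olivia Davis): OK

Total errors: 3

3 errors


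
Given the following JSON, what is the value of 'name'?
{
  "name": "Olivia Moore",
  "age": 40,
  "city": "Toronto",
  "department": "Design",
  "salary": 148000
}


Looking up field 'name'
Value: Olivia Moore

Olivia Moore


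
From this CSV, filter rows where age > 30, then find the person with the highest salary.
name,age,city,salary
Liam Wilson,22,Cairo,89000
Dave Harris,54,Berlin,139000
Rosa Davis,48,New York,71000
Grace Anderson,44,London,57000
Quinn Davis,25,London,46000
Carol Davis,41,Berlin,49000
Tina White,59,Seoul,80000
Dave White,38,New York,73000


Filter: age > 30
Sort by: salary (descending)

Filtered records (6):
  Dave Harris, age 54, salary $139000
  Tina White, age 59, salary $80000
  Dave White, age 38, salary $73000
  Rosa Davis, age 48, salary $71000
  Grace Anderson, age 44, salary $57000
  Carol Davis, age 41, salary $49000

Highest salary: Dave Harris ($139000)

Dave Harris


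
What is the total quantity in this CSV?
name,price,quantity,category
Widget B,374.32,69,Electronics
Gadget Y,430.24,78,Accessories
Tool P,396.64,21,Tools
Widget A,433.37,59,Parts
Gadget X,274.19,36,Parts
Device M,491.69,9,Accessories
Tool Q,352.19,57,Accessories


Computing total quantity:
Values: [69, 78, 21, 59, 36, 9, 57]
Sum = 329

329


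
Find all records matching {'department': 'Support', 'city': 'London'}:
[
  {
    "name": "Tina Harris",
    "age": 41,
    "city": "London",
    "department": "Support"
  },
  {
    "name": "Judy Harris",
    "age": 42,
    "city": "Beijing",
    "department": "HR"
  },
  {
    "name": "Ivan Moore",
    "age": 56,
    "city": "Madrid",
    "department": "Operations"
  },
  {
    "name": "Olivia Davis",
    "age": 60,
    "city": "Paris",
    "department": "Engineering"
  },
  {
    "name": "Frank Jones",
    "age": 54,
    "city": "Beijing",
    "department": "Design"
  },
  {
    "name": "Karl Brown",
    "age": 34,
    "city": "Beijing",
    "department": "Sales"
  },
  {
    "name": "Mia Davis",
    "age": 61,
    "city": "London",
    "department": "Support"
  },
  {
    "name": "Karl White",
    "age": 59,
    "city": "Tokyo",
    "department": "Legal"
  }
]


Search criteria: {'department': 'Support', 'city': 'London'}

Checking 8 records:
  Tina Harris: {department: Support, city: London} <-- MATCH
  Judy Harris: {department: HR, city: Beijing}
  Ivan Moore: {department: Operations, city: Madrid}
  Olivia Davis: {department: Engineering, city: Paris}
  Frank Jones: {department: Design, city: Beijing}
  Karl Brown: {department: Sales, city: Beijing}
  Mia Davis: {department: Support, city: London} <-- MATCH
  Karl White: {department: Legal, city: Tokyo}

Matches: ["Tina Harris", "Mia Davis"]

["Tina Harris", "Mia Davis"]


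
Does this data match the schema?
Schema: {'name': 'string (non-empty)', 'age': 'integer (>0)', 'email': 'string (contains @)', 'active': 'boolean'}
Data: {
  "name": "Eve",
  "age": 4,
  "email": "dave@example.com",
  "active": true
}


Validating each field against schema:
  name: OK (non-empty string)
  age: OK (positive integer)
  email: OK (string with @)
  active: OK (boolean)

Result: VALID

VALID


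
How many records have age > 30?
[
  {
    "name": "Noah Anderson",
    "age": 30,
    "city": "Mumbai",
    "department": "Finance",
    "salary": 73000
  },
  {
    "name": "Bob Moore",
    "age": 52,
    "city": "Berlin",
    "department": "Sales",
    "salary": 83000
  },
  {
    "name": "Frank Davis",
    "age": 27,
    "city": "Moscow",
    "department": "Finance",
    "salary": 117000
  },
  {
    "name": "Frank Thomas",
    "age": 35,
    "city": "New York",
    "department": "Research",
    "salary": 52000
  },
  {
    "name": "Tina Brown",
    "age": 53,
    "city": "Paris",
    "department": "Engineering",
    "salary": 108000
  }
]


Data: 5 records
Condition: age > 30

Checking each record:
  Noah Anderson: 30
  Bob Moore: 52 MATCH
  Frank Davis: 27
  Frank Thomas: 35 MATCH
  Tina Brown: 53 MATCH

Count: 3

3


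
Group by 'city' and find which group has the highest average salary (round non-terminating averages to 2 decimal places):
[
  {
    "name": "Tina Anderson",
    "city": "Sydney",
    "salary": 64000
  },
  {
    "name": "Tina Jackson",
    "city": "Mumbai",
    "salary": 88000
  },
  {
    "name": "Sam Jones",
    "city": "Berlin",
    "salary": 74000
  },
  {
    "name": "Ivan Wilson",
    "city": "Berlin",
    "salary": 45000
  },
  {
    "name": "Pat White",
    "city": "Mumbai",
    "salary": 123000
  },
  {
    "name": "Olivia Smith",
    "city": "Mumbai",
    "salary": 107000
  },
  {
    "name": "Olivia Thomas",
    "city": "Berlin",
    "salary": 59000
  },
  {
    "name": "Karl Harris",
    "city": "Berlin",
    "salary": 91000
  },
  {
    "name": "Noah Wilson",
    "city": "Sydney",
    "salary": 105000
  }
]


Group by: city

Groups:
  Berlin: 4 people, avg salary = 269000/4 = $67250
  Mumbai: 3 people, avg salary = 318000/3 = $106000
  Sydney: 2 people, avg salary = 169000/2 = $84500

Highest average salary: Mumbai ($106000)

Mumbai ($106000)


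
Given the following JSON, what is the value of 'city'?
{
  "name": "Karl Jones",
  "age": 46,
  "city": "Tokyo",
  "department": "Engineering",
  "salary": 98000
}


Looking up field 'city'
Value: Tokyo

Tokyo


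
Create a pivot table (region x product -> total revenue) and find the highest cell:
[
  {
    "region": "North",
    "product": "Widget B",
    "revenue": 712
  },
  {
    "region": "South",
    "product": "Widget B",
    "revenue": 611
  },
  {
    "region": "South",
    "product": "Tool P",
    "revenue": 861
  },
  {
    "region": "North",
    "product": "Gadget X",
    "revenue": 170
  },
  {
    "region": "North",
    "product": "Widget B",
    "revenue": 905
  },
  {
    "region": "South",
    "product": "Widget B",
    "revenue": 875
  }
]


Pivot: region (rows) x product (columns) -> total revenue

     Gadget X      Tool P        Widget B    
North          170             0          1617  
South            0           861          1486  

Highest: North / Widget B = $1617

North / Widget B = $1617


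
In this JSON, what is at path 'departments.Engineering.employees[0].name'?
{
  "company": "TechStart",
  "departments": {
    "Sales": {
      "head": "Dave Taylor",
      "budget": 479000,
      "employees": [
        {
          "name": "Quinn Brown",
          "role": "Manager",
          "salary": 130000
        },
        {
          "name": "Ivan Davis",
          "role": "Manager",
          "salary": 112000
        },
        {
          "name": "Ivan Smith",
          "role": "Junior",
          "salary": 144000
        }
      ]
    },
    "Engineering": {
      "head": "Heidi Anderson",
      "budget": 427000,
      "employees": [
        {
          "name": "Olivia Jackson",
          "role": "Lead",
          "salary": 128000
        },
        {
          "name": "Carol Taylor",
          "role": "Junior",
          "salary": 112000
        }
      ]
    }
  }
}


Path: departments.Engineering.employees[0].name

Navigate:
  -> departments
  -> Engineering
  -> employees[0].name = 'Olivia Jackson'

Olivia Jackson


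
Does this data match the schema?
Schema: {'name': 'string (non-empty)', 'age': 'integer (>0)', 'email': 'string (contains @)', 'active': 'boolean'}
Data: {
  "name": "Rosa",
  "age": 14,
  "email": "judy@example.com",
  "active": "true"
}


Validating each field against schema:
  name: OK (non-empty string)
  age: OK (positive integer)
  email: OK (string with @)
  active: FAIL ("true" is not a boolean)

Result: INVALID (1 error: active)

INVALID (1 error: active)


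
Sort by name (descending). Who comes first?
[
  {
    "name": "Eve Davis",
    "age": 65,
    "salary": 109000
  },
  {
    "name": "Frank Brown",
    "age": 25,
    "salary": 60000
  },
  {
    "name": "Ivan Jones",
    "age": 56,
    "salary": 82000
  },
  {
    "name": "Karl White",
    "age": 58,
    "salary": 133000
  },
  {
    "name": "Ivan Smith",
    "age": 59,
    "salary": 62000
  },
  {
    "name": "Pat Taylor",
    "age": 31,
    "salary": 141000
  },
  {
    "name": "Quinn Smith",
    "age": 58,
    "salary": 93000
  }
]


Sort by: name (descending)

Sorted order:
  1. Quinn Smith (name = Quinn Smith)
  2. Pat Taylor (name = Pat Taylor)
  3. Karl White (name = Karl White)
  4. Ivan Smith (name = Ivan Smith)
  5. Ivan Jones (name = Ivan Jones)
  6. Frank Brown (name = Frank Brown)
  7. Eve Davis (name = Eve Davis)

First: Quinn Smith

Quinn Smith


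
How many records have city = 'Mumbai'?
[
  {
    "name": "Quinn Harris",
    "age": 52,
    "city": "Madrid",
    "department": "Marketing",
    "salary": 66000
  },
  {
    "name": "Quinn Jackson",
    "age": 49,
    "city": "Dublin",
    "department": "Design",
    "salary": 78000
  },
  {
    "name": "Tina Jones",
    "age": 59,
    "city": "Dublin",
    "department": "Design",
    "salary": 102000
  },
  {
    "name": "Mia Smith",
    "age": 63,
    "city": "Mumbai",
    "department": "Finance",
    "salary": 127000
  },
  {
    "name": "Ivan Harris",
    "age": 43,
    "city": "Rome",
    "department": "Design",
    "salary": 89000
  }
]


Data: 5 records
Condition: city = 'Mumbai'

Checking each record:
  Quinn Harris: Madrid
  Quinn Jackson: Dublin
  Tina Jones: Dublin
  Mia Smith: Mumbai MATCH
  Ivan Harris: Rome

Count: 1

1


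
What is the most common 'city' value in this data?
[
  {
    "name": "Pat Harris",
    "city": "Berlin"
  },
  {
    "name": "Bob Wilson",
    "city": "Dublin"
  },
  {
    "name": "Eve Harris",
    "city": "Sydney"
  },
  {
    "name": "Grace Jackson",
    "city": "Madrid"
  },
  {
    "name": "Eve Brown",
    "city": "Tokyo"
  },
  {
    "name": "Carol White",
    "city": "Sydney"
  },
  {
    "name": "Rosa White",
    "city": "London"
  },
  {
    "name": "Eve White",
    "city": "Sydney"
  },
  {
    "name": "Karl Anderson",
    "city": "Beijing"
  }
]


Counting 'city' values across 9 records:

  Sydney: 3 ###
  Berlin: 1 #
  Dublin: 1 #
  Madrid: 1 #
  Tokyo: 1 #
  London: 1 #
  Beijing: 1 #

Most common: Sydney (3 times)

Sydney (3 times)


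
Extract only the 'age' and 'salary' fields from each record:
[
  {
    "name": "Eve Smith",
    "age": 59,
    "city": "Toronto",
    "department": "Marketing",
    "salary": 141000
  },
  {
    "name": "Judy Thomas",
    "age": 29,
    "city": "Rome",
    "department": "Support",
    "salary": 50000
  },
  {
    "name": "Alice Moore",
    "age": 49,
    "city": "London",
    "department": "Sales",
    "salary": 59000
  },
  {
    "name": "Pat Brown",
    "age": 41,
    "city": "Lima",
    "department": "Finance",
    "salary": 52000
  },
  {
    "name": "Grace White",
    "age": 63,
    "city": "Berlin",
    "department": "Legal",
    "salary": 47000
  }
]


Original: 5 records with fields: name, age, city, department, salary
Keep: ['age', 'salary']
Drop: ['name', 'city', 'department']
Result: 5 records, 2 fields each

[
  {
    "age": 59,
    "salary": 141000
  },
  {
    "age": 29,
    "salary": 50000
  },
  {
    "age": 49,
    "salary": 59000
  },
  {
    "age": 41,
    "salary": 52000
  },
  {
    "age": 63,
    "salary": 47000
  }
]


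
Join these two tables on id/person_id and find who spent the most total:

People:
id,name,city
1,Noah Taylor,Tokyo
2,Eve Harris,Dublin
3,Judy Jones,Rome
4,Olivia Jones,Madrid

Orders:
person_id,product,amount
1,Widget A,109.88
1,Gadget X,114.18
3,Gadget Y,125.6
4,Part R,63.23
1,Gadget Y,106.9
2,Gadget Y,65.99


Join on: people.id = orders.person_id

Joined rows:
  Noah Taylor (Tokyo) bought Widget A for $109.88
  Noah Taylor (Tokyo) bought Gadget X for $114.18
  Judy Jones (Rome) bought Gadget Y for $125.6
  Olivia Jones (Madrid) bought Part R for $63.23
  Noah Taylor (Tokyo) bought Gadget Y for $106.9
  Eve Harris (Dublin) bought Gadget Y for $65.99

Total per person:
  Noah Taylor: $330.96
  Judy Jones: $125.60
  Eve Harris: $65.99
  Olivia Jones: $63.23

Top spender: Noah Taylor ($330.96)

Noah Taylor ($330.96)


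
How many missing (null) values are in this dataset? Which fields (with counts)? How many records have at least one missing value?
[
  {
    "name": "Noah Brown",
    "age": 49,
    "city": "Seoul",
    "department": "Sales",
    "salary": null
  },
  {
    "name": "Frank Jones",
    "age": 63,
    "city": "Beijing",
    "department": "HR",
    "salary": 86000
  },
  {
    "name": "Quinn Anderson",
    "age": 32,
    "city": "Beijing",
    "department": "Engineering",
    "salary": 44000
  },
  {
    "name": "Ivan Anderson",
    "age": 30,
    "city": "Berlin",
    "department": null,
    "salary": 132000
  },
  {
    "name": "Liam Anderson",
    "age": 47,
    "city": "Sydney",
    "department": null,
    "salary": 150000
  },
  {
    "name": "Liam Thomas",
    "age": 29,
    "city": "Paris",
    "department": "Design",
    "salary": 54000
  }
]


Checking for missing (null) values in 6 records:

  Noah Brown: salary
  Frank Jones: complete
  Quinn Anderson: complete
  Ivan Anderson: department
  Liam Anderson: department
  Liam Thomas: complete

Per field:
  name: 0 missing
  age: 0 missing
  city: 0 missing
  department: 2 missing
  salary: 1 missing

Total missing values: 3
Records with any missing: 3

3 missing values (department: 2, salary: 1); 3 incomplete records
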